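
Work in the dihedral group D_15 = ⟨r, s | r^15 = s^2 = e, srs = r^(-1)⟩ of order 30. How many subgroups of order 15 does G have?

1

|G| = 30 and 15 | 30, so subgroups of order 15 are possible by Lagrange.
The subgroups of order 15 are: {e, r, r^2, r^3, r^4, r^5, r^6, r^7, r^8, r^9, r^10, r^11, r^12, r^13, r^14}.
So G has 1 subgroup of order 15.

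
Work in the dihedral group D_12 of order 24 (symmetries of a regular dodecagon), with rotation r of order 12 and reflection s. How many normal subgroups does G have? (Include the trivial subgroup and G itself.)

G has 34 subgroups. Checking conjugation-invariance by order — order 1: 1/1 normal; order 2: 1/13 normal; order 3: 1/1 normal; order 4: 1/7 normal; order 6: 1/5 normal; order 8: 0/3 normal; order 12: 3/3 normal; order 24: 1/1 normal.
Total normal subgroups: 9.

9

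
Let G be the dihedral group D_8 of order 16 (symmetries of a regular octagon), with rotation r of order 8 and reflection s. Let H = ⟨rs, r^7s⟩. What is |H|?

|⟨rs⟩| = 2 and |⟨r^7s⟩| = 2, so |H| is a multiple of lcm(2, 2) = 2 and divides |G| = 16.
Closing under the operation: H = {e, r^2, r^4, r^6, rs, r^3s, r^5s, r^7s}, so |H| = 8.

8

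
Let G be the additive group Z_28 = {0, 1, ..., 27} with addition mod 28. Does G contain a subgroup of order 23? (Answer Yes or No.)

No

23 does not divide |G| = 28, so by Lagrange no subgroup of order 23 exists.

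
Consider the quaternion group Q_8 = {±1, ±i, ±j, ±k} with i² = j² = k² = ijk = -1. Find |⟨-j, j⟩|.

4

|⟨-j⟩| = 4 and |⟨j⟩| = 4, so |H| is a multiple of lcm(4, 4) = 4 and divides |G| = 8.
Closing under the operation: H = {1, -1, j, -j}, so |H| = 4.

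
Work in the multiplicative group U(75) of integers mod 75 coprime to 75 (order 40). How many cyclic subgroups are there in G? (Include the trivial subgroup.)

12

A cyclic subgroup of order d is generated by each of its φ(d) elements of order d, so the cyclic subgroups of order d number (#elements of order d)/φ(d).
Cyclic subgroups by order — order 1: 1; order 2: 3; order 4: 2; order 5: 1; order 10: 3; order 20: 2.
Total: 12.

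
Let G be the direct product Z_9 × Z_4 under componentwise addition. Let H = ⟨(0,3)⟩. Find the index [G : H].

9

|⟨(0,3)⟩| = 4 and |G| = 36.
By Lagrange, [G : H] = |G|/|H| = 36/4 = 9.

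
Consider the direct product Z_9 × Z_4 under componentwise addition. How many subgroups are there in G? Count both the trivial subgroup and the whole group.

|G| = 36, so by Lagrange every subgroup order divides 36. Divisors: 1, 2, 3, 4, 6, 9, 12, 18, 36.
Subgroups by order — order 1: 1; order 2: 1; order 3: 1; order 4: 1; order 6: 1; order 9: 1; order 12: 1; order 18: 1; order 36: 1.
Total: 1 + 1 + 1 + 1 + 1 + 1 + 1 + 1 + 1 = 9.

9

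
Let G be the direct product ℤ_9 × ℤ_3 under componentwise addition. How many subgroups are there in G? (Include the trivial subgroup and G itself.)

|G| = 27, so by Lagrange every subgroup order divides 27. Divisors: 1, 3, 9, 27.
Subgroups by order — order 1: 1; order 3: 4; order 9: 4; order 27: 1.
Total: 1 + 4 + 4 + 1 = 10.

10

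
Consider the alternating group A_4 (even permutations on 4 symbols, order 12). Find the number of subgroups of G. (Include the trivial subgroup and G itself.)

|G| = 12, so by Lagrange every subgroup order divides 12. Divisors: 1, 2, 3, 4, 6, 12.
Subgroups by order — order 1: 1; order 2: 3; order 3: 4; order 4: 1; order 6: 0; order 12: 1.
Total: 1 + 3 + 4 + 1 + 0 + 1 = 10.

10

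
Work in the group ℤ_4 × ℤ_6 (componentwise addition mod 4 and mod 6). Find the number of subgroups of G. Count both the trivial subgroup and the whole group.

|G| = 24, so by Lagrange every subgroup order divides 24. Divisors: 1, 2, 3, 4, 6, 8, 12, 24.
Subgroups by order — order 1: 1; order 2: 3; order 3: 1; order 4: 3; order 6: 3; order 8: 1; order 12: 3; order 24: 1.
Total: 1 + 3 + 1 + 3 + 3 + 1 + 3 + 1 = 16.

16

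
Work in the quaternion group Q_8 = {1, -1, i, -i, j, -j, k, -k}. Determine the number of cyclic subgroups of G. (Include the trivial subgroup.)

Each element a generates a cyclic subgroup ⟨a⟩; distinct elements may generate the same one (a cyclic group of order d has φ(d) generators).
Cyclic subgroups by order — order 1: 1; order 2: 1; order 4: 3.
Total: 5.

5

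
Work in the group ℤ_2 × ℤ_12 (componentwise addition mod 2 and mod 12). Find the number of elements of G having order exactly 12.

8

An element (a,b) has order lcm(ord(a), ord(b)); count pairs with lcm equal to 12.
Enumerating gives 8 such elements.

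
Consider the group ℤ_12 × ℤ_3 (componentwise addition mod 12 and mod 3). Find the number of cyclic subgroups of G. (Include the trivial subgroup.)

15

Each element a generates a cyclic subgroup ⟨a⟩; distinct elements may generate the same one (a cyclic group of order d has φ(d) generators).
Cyclic subgroups by order — order 1: 1; order 2: 1; order 3: 4; order 4: 1; order 6: 4; order 12: 4.
Total: 15.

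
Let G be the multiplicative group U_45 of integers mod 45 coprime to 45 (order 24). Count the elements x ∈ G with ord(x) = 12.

The elements of order 12 are: 2, 7, 13, 22, 23, 32, 38, 43.
That's 8.

8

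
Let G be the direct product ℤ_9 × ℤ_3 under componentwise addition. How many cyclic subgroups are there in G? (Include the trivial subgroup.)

8

A cyclic subgroup of order d is generated by each of its φ(d) elements of order d, so the cyclic subgroups of order d number (#elements of order d)/φ(d).
Cyclic subgroups by order — order 1: 1; order 3: 4; order 9: 3.
Total: 8.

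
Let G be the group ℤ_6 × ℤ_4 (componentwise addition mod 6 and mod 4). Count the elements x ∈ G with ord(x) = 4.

An element (a,b) has order lcm(ord(a), ord(b)); count pairs with lcm equal to 4.
Enumerating gives 4 such elements.

4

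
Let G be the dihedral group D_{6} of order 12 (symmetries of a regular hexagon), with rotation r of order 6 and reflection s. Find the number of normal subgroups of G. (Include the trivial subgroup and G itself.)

7

G has 16 subgroups. Checking conjugation-invariance by order — order 1: 1/1 normal; order 2: 1/7 normal; order 3: 1/1 normal; order 4: 0/3 normal; order 6: 3/3 normal; order 12: 1/1 normal.
Total normal subgroups: 7.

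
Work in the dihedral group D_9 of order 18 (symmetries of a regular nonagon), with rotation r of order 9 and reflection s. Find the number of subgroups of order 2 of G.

9

|G| = 18 and 2 | 18, so subgroups of order 2 are possible by Lagrange.
The subgroups of order 2 are: {e, r^2s}; {e, r^3s}; {e, r^4s}; {e, r^5s}; … (9 in all).
So G has 9 subgroups of order 2.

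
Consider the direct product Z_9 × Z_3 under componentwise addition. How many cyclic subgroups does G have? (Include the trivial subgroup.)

8

Each element a generates a cyclic subgroup ⟨a⟩; distinct elements may generate the same one (a cyclic group of order d has φ(d) generators).
Cyclic subgroups by order — order 1: 1; order 3: 4; order 9: 3.
Total: 8.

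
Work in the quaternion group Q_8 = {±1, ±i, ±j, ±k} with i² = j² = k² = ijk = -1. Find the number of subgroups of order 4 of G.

|G| = 8 and 4 | 8, so subgroups of order 4 are possible by Lagrange.
The subgroups of order 4 are: {1, -1, i, -i}; {1, -1, j, -j}; {1, -1, k, -k}.
So G has 3 subgroups of order 4.

3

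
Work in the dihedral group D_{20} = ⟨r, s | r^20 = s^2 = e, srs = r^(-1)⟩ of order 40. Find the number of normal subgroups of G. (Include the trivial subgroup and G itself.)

9

G has 48 subgroups. Checking conjugation-invariance by order — order 1: 1/1 normal; order 2: 1/21 normal; order 4: 1/11 normal; order 5: 1/1 normal; order 8: 0/5 normal; order 10: 1/5 normal; order 20: 3/3 normal; order 40: 1/1 normal.
Total normal subgroups: 9.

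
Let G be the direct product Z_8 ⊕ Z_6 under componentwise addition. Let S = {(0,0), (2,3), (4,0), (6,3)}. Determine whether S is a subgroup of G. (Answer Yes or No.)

|S| = 4 divides |G| = 48, consistent with Lagrange.
S contains the identity, every element's inverse is in S, and S is closed under +: it is a subgroup.
In fact S = ⟨(2,3)⟩.

Yes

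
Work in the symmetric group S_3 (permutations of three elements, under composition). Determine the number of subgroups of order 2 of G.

|G| = 6 and 2 | 6, so subgroups of order 2 are possible by Lagrange.
The subgroups of order 2 are: {e, (1 2)}; {e, (1 3)}; {e, (2 3)}.
So G has 3 subgroups of order 2.

3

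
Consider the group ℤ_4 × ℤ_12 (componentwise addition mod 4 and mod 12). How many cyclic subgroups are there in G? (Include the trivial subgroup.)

Group the elements of G by the cyclic subgroup they generate; each cyclic subgroup of order d accounts for φ(d) elements.
Cyclic subgroups by order — order 1: 1; order 2: 3; order 3: 1; order 4: 6; order 6: 3; order 12: 6.
Total: 20.

20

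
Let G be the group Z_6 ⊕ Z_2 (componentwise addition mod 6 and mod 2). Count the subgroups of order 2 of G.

3

|G| = 12 and 2 | 12, so subgroups of order 2 are possible by Lagrange.
The subgroups of order 2 are: {(0,0), (0,1)}; {(0,0), (3,0)}; {(0,0), (3,1)}.
So G has 3 subgroups of order 2.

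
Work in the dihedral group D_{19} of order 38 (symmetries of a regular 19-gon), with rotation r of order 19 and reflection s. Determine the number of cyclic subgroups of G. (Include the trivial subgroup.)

21

A cyclic subgroup of order d is generated by each of its φ(d) elements of order d, so the cyclic subgroups of order d number (#elements of order d)/φ(d).
Cyclic subgroups by order — order 1: 1; order 2: 19; order 19: 1.
Total: 21.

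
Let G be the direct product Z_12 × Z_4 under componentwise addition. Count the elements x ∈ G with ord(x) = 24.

An element (a,b) has order lcm(ord(a), ord(b)); count pairs with lcm equal to 24.
Enumerating gives 0 such elements.

0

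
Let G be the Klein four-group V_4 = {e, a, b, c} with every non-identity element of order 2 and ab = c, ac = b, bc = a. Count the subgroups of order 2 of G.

|G| = 4 and 2 | 4, so subgroups of order 2 are possible by Lagrange.
The subgroups of order 2 are: {e, a}; {e, b}; {e, c}.
So G has 3 subgroups of order 2.

3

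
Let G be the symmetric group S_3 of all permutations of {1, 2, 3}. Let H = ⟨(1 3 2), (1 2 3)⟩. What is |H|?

|⟨(1 3 2)⟩| = 3 and |⟨(1 2 3)⟩| = 3, so |H| is a multiple of lcm(3, 3) = 3 and divides |G| = 6.
Closing under the operation: H = {e, (1 2 3), (1 3 2)}, so |H| = 3.

3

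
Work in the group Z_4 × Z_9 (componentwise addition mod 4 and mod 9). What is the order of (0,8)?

9

The order of (0,8) in Z_4 × Z_9 is lcm(ord(0) in Z_4, ord(8) in Z_9).
ord(0) = 1 and ord(8) = 9, so |⟨(0,8)⟩| = lcm(1, 9) = 9.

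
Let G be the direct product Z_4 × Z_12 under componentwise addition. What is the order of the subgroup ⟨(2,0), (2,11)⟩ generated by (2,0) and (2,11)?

|⟨(2,0)⟩| = 2 and |⟨(2,11)⟩| = 12, so |H| is a multiple of lcm(2, 12) = 12 and divides |G| = 48.
Closing under the operation: H = {(0,0), (0,1), (0,2), (0,3), (0,4), (0,5), (0,6), (0,7), (0,8), (0,9), (0,10), (0,11), (2,0), (2,1), (2,2), (2,3), (2,4), (2,5), (2,6), (2,7), (2,8), (2,9), (2,10), (2,11)}, so |H| = 24.

24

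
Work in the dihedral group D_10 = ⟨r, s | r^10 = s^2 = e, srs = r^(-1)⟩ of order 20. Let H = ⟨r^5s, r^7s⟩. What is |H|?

|⟨r^5s⟩| = 2 and |⟨r^7s⟩| = 2, so |H| is a multiple of lcm(2, 2) = 2 and divides |G| = 20.
Closing under the operation: H = {e, r^2, r^4, r^6, r^8, rs, r^3s, r^5s, r^7s, r^9s}, so |H| = 10.

10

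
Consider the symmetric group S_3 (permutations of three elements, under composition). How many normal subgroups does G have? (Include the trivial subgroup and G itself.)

3

G has 6 subgroups. Checking conjugation-invariance by order — order 1: 1/1 normal; order 2: 0/3 normal; order 3: 1/1 normal; order 6: 1/1 normal.
Total normal subgroups: 3.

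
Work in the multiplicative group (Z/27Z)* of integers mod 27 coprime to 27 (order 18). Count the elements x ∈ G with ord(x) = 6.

2

The elements of order 6 are: 8, 17.
That's 2.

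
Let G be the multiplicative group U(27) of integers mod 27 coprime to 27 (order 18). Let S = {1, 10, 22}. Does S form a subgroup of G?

No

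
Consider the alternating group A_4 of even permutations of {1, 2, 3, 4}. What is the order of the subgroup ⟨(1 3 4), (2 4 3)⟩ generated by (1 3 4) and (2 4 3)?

12

|⟨(1 3 4)⟩| = 3 and |⟨(2 4 3)⟩| = 3, so |H| is a multiple of lcm(3, 3) = 3 and divides |G| = 12.
Closing {(1 3 4), (2 4 3)} under the group operation gives all of G, so |H| = 12.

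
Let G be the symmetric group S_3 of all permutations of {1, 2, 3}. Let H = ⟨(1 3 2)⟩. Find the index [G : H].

2

|⟨(1 3 2)⟩| = 3 and |G| = 6.
By Lagrange, [G : H] = |G|/|H| = 6/3 = 2.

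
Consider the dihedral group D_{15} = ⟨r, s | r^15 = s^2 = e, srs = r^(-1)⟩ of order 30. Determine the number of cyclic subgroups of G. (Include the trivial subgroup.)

19

Each element a generates a cyclic subgroup ⟨a⟩; distinct elements may generate the same one (a cyclic group of order d has φ(d) generators).
Cyclic subgroups by order — order 1: 1; order 2: 15; order 3: 1; order 5: 1; order 15: 1.
Total: 19.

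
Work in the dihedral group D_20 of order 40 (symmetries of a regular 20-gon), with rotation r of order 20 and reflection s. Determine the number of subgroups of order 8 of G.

5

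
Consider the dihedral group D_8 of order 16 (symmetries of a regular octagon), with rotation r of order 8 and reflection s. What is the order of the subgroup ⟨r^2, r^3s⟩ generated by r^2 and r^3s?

8

|⟨r^2⟩| = 4 and |⟨r^3s⟩| = 2, so |H| is a multiple of lcm(4, 2) = 4 and divides |G| = 16.
Closing under the operation: H = {e, r^2, r^4, r^6, rs, r^3s, r^5s, r^7s}, so |H| = 8.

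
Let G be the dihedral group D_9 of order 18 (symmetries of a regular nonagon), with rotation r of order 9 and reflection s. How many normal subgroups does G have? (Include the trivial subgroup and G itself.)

4

G has 16 subgroups. Checking conjugation-invariance by order — order 1: 1/1 normal; order 2: 0/9 normal; order 3: 1/1 normal; order 6: 0/3 normal; order 9: 1/1 normal; order 18: 1/1 normal.
Total normal subgroups: 4.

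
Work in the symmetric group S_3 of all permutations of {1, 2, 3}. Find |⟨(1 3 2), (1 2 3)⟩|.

|⟨(1 3 2)⟩| = 3 and |⟨(1 2 3)⟩| = 3, so |H| is a multiple of lcm(3, 3) = 3 and divides |G| = 6.
Closing under the operation: H = {e, (1 2 3), (1 3 2)}, so |H| = 3.

3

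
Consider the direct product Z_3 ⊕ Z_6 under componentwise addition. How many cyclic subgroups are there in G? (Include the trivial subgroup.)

10

A cyclic subgroup of order d is generated by each of its φ(d) elements of order d, so the cyclic subgroups of order d number (#elements of order d)/φ(d).
Cyclic subgroups by order — order 1: 1; order 2: 1; order 3: 4; order 6: 4.
Total: 10.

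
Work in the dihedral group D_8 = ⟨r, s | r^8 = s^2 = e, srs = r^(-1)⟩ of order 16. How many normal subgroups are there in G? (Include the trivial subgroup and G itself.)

7

G has 19 subgroups. Checking conjugation-invariance by order — order 1: 1/1 normal; order 2: 1/9 normal; order 4: 1/5 normal; order 8: 3/3 normal; order 16: 1/1 normal.
Total normal subgroups: 7.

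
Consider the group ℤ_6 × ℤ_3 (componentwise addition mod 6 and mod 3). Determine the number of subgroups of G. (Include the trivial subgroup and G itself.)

|G| = 18, so by Lagrange every subgroup order divides 18. Divisors: 1, 2, 3, 6, 9, 18.
Subgroups by order — order 1: 1; order 2: 1; order 3: 4; order 6: 4; order 9: 1; order 18: 1.
Total: 1 + 1 + 4 + 4 + 1 + 1 = 12.

12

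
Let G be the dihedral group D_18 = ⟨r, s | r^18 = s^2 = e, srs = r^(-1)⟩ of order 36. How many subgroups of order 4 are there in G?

|G| = 36 and 4 | 36, so subgroups of order 4 are possible by Lagrange.
The subgroups of order 4 are: {e, r^9, rs, r^10s}; {e, r^9, r^2s, r^11s}; {e, r^9, r^3s, r^12s}; {e, r^9, r^4s, r^13s}; … (9 in all).
So G has 9 subgroups of order 4.

9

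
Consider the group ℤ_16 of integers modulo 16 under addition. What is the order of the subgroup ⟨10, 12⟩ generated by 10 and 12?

8

|⟨10⟩| = 8 and |⟨12⟩| = 4, so |H| is a multiple of lcm(8, 4) = 8 and divides |G| = 16.
Closing under the operation: H = {0, 2, 4, 6, 8, 10, 12, 14}, so |H| = 8.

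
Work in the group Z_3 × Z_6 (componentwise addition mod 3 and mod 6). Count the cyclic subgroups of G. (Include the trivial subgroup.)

10

A cyclic subgroup of order d is generated by each of its φ(d) elements of order d, so the cyclic subgroups of order d number (#elements of order d)/φ(d).
Cyclic subgroups by order — order 1: 1; order 2: 1; order 3: 4; order 6: 4.
Total: 10.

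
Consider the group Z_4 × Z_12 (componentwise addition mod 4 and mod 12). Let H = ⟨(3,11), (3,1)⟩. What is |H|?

24

|⟨(3,11)⟩| = 12 and |⟨(3,1)⟩| = 12, so |H| is a multiple of lcm(12, 12) = 12 and divides |G| = 48.
Closing under the operation: H = {(0,0), (0,2), (0,4), (0,6), (0,8), (0,10), (1,1), (1,3), (1,5), (1,7), (1,9), (1,11), (2,0), (2,2), (2,4), (2,6), (2,8), (2,10), (3,1), (3,3), (3,5), (3,7), (3,9), (3,11)}, so |H| = 24.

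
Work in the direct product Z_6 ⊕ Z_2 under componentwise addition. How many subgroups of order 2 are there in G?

|G| = 12 and 2 | 12, so subgroups of order 2 are possible by Lagrange.
The subgroups of order 2 are: {(0,0), (0,1)}; {(0,0), (3,0)}; {(0,0), (3,1)}.
So G has 3 subgroups of order 2.

3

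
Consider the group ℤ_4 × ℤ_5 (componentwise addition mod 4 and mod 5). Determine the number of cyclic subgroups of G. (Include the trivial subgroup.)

6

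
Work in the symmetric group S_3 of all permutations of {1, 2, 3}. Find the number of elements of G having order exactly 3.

The elements of order 3 are: (1 2 3), (1 3 2).
That's 2.

2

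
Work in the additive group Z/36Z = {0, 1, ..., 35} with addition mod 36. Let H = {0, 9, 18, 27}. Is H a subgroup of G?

|H| = 4 divides |G| = 36, consistent with Lagrange.
H contains the identity, every element's inverse is in H, and H is closed under +: it is a subgroup.
In fact H = ⟨9⟩.

Yes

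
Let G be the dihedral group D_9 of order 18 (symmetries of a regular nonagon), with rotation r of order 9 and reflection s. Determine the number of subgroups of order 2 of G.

9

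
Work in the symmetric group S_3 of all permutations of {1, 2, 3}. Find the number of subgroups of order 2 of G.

|G| = 6 and 2 | 6, so subgroups of order 2 are possible by Lagrange.
The subgroups of order 2 are: {e, (1 2)}; {e, (1 3)}; {e, (2 3)}.
So G has 3 subgroups of order 2.

3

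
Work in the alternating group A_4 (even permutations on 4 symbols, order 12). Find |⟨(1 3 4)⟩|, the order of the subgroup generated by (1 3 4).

3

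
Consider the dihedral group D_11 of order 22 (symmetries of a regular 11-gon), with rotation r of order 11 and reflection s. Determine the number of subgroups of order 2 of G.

11

|G| = 22 and 2 | 22, so subgroups of order 2 are possible by Lagrange.
The subgroups of order 2 are: {e, r^10s}; {e, r^2s}; {e, r^3s}; {e, r^4s}; … (11 in all).
So G has 11 subgroups of order 2.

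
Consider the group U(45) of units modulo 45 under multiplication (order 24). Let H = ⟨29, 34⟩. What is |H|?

|⟨29⟩| = 6 and |⟨34⟩| = 6, so |H| is a multiple of lcm(6, 6) = 6 and divides |G| = 24.
Closing under the operation: H = {1, 4, 11, 14, 16, 19, 26, 29, 31, 34, 41, 44}, so |H| = 12.

12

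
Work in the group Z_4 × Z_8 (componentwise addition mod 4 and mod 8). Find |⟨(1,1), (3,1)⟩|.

|⟨(1,1)⟩| = 8 and |⟨(3,1)⟩| = 8, so |H| is a multiple of lcm(8, 8) = 8 and divides |G| = 32.
Closing under the operation: H = {(0,0), (0,2), (0,4), (0,6), (1,1), (1,3), (1,5), (1,7), (2,0), (2,2), (2,4), (2,6), (3,1), (3,3), (3,5), (3,7)}, so |H| = 16.

16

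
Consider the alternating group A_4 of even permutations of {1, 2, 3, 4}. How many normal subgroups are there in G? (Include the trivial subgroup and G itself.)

G has 10 subgroups. Checking conjugation-invariance by order — order 1: 1/1 normal; order 2: 0/3 normal; order 3: 0/4 normal; order 4: 1/1 normal; order 12: 1/1 normal.
Total normal subgroups: 3.

3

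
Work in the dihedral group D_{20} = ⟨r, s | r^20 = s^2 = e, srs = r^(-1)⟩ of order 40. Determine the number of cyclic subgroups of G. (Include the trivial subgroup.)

26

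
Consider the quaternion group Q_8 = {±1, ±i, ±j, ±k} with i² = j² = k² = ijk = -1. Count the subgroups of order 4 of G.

|G| = 8 and 4 | 8, so subgroups of order 4 are possible by Lagrange.
The subgroups of order 4 are: {1, -1, i, -i}; {1, -1, j, -j}; {1, -1, k, -k}.
So G has 3 subgroups of order 4.

3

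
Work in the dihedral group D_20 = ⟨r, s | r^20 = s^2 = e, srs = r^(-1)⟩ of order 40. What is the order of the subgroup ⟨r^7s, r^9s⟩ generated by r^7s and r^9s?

20

|⟨r^7s⟩| = 2 and |⟨r^9s⟩| = 2, so |H| is a multiple of lcm(2, 2) = 2 and divides |G| = 40.
Closing under the operation: H = {e, r^2, r^4, r^6, r^8, r^10, r^12, r^14, r^16, r^18, rs, r^3s, r^5s, r^7s, r^9s, r^11s, r^13s, r^15s, r^17s, r^19s}, so |H| = 20.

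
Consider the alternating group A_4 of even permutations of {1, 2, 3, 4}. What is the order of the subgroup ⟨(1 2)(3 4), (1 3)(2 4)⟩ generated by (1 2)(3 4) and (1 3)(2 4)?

4

|⟨(1 2)(3 4)⟩| = 2 and |⟨(1 3)(2 4)⟩| = 2, so |H| is a multiple of lcm(2, 2) = 2 and divides |G| = 12.
Closing under the operation: H = {e, (1 2)(3 4), (1 3)(2 4), (1 4)(2 3)}, so |H| = 4.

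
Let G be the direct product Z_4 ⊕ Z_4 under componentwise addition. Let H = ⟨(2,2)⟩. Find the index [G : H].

|⟨(2,2)⟩| = 2 and |G| = 16.
By Lagrange, [G : H] = |G|/|H| = 16/2 = 8.

8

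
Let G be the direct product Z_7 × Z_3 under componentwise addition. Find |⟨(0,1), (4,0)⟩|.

21

|⟨(0,1)⟩| = 3 and |⟨(4,0)⟩| = 7, so |H| is a multiple of lcm(3, 7) = 21 and divides |G| = 21.
Closing {(0,1), (4,0)} under the group operation gives all of G, so |H| = 21.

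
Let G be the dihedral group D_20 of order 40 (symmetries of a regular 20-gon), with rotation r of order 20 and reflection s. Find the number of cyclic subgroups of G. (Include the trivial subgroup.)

Group the elements of G by the cyclic subgroup they generate; each cyclic subgroup of order d accounts for φ(d) elements.
Cyclic subgroups by order — order 1: 1; order 2: 21; order 4: 1; order 5: 1; order 10: 1; order 20: 1.
Total: 26.

26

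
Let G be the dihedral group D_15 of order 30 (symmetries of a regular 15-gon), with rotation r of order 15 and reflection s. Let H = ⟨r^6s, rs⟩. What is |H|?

6

|⟨r^6s⟩| = 2 and |⟨rs⟩| = 2, so |H| is a multiple of lcm(2, 2) = 2 and divides |G| = 30.
Closing under the operation: H = {e, r^5, r^10, rs, r^6s, r^11s}, so |H| = 6.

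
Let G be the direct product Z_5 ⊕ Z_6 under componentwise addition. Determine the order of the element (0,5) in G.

6

The order of (0,5) in Z_5 × Z_6 is lcm(ord(0) in Z_5, ord(5) in Z_6).
ord(0) = 1 and ord(5) = 6, so |⟨(0,5)⟩| = lcm(1, 6) = 6.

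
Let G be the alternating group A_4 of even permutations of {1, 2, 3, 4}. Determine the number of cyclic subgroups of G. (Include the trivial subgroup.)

8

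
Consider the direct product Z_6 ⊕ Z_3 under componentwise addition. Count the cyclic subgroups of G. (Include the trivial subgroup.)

A cyclic subgroup of order d is generated by each of its φ(d) elements of order d, so the cyclic subgroups of order d number (#elements of order d)/φ(d).
Cyclic subgroups by order — order 1: 1; order 2: 1; order 3: 4; order 6: 4.
Total: 10.

10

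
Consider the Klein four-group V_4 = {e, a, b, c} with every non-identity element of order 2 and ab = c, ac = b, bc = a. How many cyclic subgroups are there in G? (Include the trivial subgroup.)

Group the elements of G by the cyclic subgroup they generate; each cyclic subgroup of order d accounts for φ(d) elements.
Cyclic subgroups by order — order 1: 1; order 2: 3.
Total: 4.

4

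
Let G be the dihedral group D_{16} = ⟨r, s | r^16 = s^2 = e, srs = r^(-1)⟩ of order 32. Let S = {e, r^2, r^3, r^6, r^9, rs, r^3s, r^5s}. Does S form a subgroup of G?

No

r^9 ∈ S but its inverse r^7 ∉ S, so S is not a subgroup.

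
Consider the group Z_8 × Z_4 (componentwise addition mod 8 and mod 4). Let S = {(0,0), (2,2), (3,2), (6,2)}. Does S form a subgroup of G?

No

(3,2) ∈ S but its inverse (5,2) ∉ S, so S is not a subgroup.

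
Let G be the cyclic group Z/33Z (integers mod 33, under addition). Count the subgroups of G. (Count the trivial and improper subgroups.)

4

A cyclic group of order 33 has exactly one subgroup for each divisor of 33.
Divisors of 33: 1, 3, 11, 33.
So Z/33Z has 4 subgroups.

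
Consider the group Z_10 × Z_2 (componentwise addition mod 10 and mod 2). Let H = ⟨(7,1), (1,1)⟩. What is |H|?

|⟨(7,1)⟩| = 10 and |⟨(1,1)⟩| = 10, so |H| is a multiple of lcm(10, 10) = 10 and divides |G| = 20.
Closing under the operation: H = {(0,0), (1,1), (2,0), (3,1), (4,0), (5,1), (6,0), (7,1), (8,0), (9,1)}, so |H| = 10.

10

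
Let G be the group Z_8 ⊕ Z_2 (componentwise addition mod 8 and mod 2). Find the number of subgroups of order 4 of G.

|G| = 16 and 4 | 16, so subgroups of order 4 are possible by Lagrange.
The subgroups of order 4 are: {(0,0), (0,1), (4,0), (4,1)}; {(0,0), (2,0), (4,0), (6,0)}; {(0,0), (2,1), (4,0), (6,1)}.
So G has 3 subgroups of order 4.

3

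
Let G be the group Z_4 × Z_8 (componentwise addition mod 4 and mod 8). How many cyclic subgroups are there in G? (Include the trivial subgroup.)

Group the elements of G by the cyclic subgroup they generate; each cyclic subgroup of order d accounts for φ(d) elements.
Cyclic subgroups by order — order 1: 1; order 2: 3; order 4: 6; order 8: 4.
Total: 14.

14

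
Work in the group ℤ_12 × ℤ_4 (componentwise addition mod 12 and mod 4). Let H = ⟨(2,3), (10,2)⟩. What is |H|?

24

|⟨(2,3)⟩| = 12 and |⟨(10,2)⟩| = 6, so |H| is a multiple of lcm(12, 6) = 12 and divides |G| = 48.
Closing under the operation: H = {(0,0), (0,1), (0,2), (0,3), (2,0), (2,1), (2,2), (2,3), (4,0), (4,1), (4,2), (4,3), (6,0), (6,1), (6,2), (6,3), (8,0), (8,1), (8,2), (8,3), (10,0), (10,1), (10,2), (10,3)}, so |H| = 24.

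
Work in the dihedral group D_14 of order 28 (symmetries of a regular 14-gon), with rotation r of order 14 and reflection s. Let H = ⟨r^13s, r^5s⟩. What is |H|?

14

|⟨r^13s⟩| = 2 and |⟨r^5s⟩| = 2, so |H| is a multiple of lcm(2, 2) = 2 and divides |G| = 28.
Closing under the operation: H = {e, r^2, r^4, r^6, r^8, r^10, r^12, rs, r^3s, r^5s, r^7s, r^9s, r^11s, r^13s}, so |H| = 14.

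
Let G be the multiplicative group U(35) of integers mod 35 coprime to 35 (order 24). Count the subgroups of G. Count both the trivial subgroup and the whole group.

|G| = 24, so by Lagrange every subgroup order divides 24. Divisors: 1, 2, 3, 4, 6, 8, 12, 24.
Subgroups by order — order 1: 1; order 2: 3; order 3: 1; order 4: 3; order 6: 3; order 8: 1; order 12: 3; order 24: 1.
Total: 1 + 3 + 1 + 3 + 3 + 1 + 3 + 1 = 16.

16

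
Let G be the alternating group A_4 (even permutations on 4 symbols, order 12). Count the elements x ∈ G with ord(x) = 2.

The elements of order 2 are: (1 2)(3 4), (1 3)(2 4), (1 4)(2 3).
That's 3.

3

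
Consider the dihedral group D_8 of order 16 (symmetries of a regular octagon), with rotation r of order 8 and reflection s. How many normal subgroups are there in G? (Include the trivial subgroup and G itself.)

G has 19 subgroups. Checking conjugation-invariance by order — order 1: 1/1 normal; order 2: 1/9 normal; order 4: 1/5 normal; order 8: 3/3 normal; order 16: 1/1 normal.
Total normal subgroups: 7.

7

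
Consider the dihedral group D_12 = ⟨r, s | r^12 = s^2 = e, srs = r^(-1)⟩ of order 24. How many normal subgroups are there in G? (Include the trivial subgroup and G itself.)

9

G has 34 subgroups. Checking conjugation-invariance by order — order 1: 1/1 normal; order 2: 1/13 normal; order 3: 1/1 normal; order 4: 1/7 normal; order 6: 1/5 normal; order 8: 0/3 normal; order 12: 3/3 normal; order 24: 1/1 normal.
Total normal subgroups: 9.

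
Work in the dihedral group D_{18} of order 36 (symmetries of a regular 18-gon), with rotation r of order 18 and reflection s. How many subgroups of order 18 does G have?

3

|G| = 36 and 18 | 36, so subgroups of order 18 are possible by Lagrange.
The subgroups of order 18 are: {e, r, r^2, r^3, r^4, r^5, r^6, r^7, r^8, r^9, r^10, r^11, r^12, r^13, r^14, r^15, r^16, r^17}; {e, r^2, r^4, r^6, r^8, r^10, r^12, r^14, r^16, s, r^2s, r^4s, r^6s, r^8s, r^10s, r^12s, r^14s, r^16s}; {e, r^2, r^4, r^6, r^8, r^10, r^12, r^14, r^16, rs, r^3s, r^5s, r^7s, r^9s, r^11s, r^13s, r^15s, r^17s}.
So G has 3 subgroups of order 18.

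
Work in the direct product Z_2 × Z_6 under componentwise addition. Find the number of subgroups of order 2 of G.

3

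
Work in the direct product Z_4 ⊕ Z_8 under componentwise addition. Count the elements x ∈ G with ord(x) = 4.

An element (a,b) has order lcm(ord(a), ord(b)); count pairs with lcm equal to 4.
Enumerating gives 12 such elements.

12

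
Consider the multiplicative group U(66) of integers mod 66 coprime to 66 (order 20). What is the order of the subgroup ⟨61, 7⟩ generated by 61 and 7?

|⟨61⟩| = 10 and |⟨7⟩| = 10, so |H| is a multiple of lcm(10, 10) = 10 and divides |G| = 20.
Closing under the operation: H = {1, 7, 13, 19, 25, 31, 37, 43, 49, 61}, so |H| = 10.

10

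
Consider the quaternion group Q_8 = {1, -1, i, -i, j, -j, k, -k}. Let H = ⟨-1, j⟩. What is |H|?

|⟨-1⟩| = 2 and |⟨j⟩| = 4, so |H| is a multiple of lcm(2, 4) = 4 and divides |G| = 8.
Closing under the operation: H = {1, -1, j, -j}, so |H| = 4.

4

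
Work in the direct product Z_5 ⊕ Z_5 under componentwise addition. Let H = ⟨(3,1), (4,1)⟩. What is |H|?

|⟨(3,1)⟩| = 5 and |⟨(4,1)⟩| = 5, so |H| is a multiple of lcm(5, 5) = 5 and divides |G| = 25.
Closing {(3,1), (4,1)} under the group operation gives all of G, so |H| = 25.

25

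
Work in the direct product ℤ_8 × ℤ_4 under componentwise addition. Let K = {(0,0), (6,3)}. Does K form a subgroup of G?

No

(6,3) ∈ K but its inverse (2,1) ∉ K, so K is not a subgroup.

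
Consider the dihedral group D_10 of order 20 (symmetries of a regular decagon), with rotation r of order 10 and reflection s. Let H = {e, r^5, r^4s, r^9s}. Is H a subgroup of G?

Yes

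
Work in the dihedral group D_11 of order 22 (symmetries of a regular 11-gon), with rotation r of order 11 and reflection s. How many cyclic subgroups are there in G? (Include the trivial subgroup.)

A cyclic subgroup of order d is generated by each of its φ(d) elements of order d, so the cyclic subgroups of order d number (#elements of order d)/φ(d).
Cyclic subgroups by order — order 1: 1; order 2: 11; order 11: 1.
Total: 13.

13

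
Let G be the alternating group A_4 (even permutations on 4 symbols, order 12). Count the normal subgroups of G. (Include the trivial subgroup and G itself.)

G has 10 subgroups. Checking conjugation-invariance by order — order 1: 1/1 normal; order 2: 0/3 normal; order 3: 0/4 normal; order 4: 1/1 normal; order 12: 1/1 normal.
Total normal subgroups: 3.

3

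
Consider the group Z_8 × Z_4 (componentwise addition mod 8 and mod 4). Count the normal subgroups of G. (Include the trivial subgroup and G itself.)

22

G is abelian, so every subgroup is normal.
G has 22 subgroups in total, hence 22 normal subgroups.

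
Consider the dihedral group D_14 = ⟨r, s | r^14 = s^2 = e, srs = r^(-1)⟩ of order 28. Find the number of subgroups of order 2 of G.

15

|G| = 28 and 2 | 28, so subgroups of order 2 are possible by Lagrange.
The subgroups of order 2 are: {e, r^10s}; {e, r^11s}; {e, r^12s}; {e, r^13s}; … (15 in all).
So G has 15 subgroups of order 2.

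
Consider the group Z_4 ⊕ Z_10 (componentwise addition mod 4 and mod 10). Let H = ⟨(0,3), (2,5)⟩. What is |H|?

|⟨(0,3)⟩| = 10 and |⟨(2,5)⟩| = 2, so |H| is a multiple of lcm(10, 2) = 10 and divides |G| = 40.
Closing under the operation: H = {(0,0), (0,1), (0,2), (0,3), (0,4), (0,5), (0,6), (0,7), (0,8), (0,9), (2,0), (2,1), (2,2), (2,3), (2,4), (2,5), (2,6), (2,7), (2,8), (2,9)}, so |H| = 20.

20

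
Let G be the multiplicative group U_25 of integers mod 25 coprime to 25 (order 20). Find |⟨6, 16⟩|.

5

|⟨6⟩| = 5 and |⟨16⟩| = 5, so |H| is a multiple of lcm(5, 5) = 5 and divides |G| = 20.
Closing under the operation: H = {1, 6, 11, 16, 21}, so |H| = 5.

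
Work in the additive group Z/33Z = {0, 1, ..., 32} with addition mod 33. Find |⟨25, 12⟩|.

33

|⟨25⟩| = 33 and |⟨12⟩| = 11, so |H| is a multiple of lcm(33, 11) = 33 and divides |G| = 33.
Closing {25, 12} under the group operation gives all of G, so |H| = 33.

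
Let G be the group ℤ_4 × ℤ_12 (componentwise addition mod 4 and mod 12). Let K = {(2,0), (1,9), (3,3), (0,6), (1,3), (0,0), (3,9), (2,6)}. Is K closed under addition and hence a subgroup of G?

|K| = 8 divides |G| = 48, consistent with Lagrange.
K contains the identity, every element's inverse is in K, and K is closed under +: it is a subgroup.

Yes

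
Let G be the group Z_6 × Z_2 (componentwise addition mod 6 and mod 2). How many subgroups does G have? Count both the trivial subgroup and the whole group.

10

|G| = 12, so by Lagrange every subgroup order divides 12. Divisors: 1, 2, 3, 4, 6, 12.
Subgroups by order — order 1: 1; order 2: 3; order 3: 1; order 4: 1; order 6: 3; order 12: 1.
Total: 1 + 3 + 1 + 1 + 3 + 1 = 10.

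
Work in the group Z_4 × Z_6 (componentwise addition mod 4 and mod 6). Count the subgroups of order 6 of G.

3

|G| = 24 and 6 | 24, so subgroups of order 6 are possible by Lagrange.
The subgroups of order 6 are: {(0,0), (0,1), (0,2), (0,3), (0,4), (0,5)}; {(0,0), (0,2), (0,4), (2,0), (2,2), (2,4)}; {(0,0), (0,2), (0,4), (2,1), (2,3), (2,5)}.
So G has 3 subgroups of order 6.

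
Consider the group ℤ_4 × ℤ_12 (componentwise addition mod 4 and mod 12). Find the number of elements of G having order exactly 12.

An element (a,b) has order lcm(ord(a), ord(b)); count pairs with lcm equal to 12.
Enumerating gives 24 such elements.

24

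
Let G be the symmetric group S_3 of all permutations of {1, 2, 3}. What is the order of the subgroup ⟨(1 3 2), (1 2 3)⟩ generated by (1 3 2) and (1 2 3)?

|⟨(1 3 2)⟩| = 3 and |⟨(1 2 3)⟩| = 3, so |H| is a multiple of lcm(3, 3) = 3 and divides |G| = 6.
Closing under the operation: H = {e, (1 2 3), (1 3 2)}, so |H| = 3.

3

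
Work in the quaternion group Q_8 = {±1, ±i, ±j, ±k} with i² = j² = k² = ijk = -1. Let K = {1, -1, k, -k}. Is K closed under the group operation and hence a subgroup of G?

|K| = 4 divides |G| = 8, consistent with Lagrange.
K contains the identity, every element's inverse is in K, and K is closed under ·: it is a subgroup.
In fact K = ⟨-k⟩.

Yes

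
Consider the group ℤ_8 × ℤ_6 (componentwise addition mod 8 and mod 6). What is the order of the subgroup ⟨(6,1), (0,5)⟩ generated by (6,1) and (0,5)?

24

|⟨(6,1)⟩| = 12 and |⟨(0,5)⟩| = 6, so |H| is a multiple of lcm(12, 6) = 12 and divides |G| = 48.
Closing under the operation: H = {(0,0), (0,1), (0,2), (0,3), (0,4), (0,5), (2,0), (2,1), (2,2), (2,3), (2,4), (2,5), (4,0), (4,1), (4,2), (4,3), (4,4), (4,5), (6,0), (6,1), (6,2), (6,3), (6,4), (6,5)}, so |H| = 24.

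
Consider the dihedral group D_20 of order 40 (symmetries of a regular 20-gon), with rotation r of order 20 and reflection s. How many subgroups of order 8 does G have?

5

|G| = 40 and 8 | 40, so subgroups of order 8 are possible by Lagrange.
The subgroups of order 8 are: {e, r^5, r^10, r^15, s, r^5s, r^10s, r^15s}; {e, r^5, r^10, r^15, rs, r^6s, r^11s, r^16s}; {e, r^5, r^10, r^15, r^2s, r^7s, r^12s, r^17s}; {e, r^5, r^10, r^15, r^3s, r^8s, r^13s, r^18s}; … (5 in all).
So G has 5 subgroups of order 8.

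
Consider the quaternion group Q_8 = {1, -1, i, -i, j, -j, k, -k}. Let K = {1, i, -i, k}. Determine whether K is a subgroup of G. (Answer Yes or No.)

k ∈ K but its inverse -k ∉ K, so K is not a subgroup.

No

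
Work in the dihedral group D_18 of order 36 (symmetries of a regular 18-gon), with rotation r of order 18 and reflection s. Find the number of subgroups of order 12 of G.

|G| = 36 and 12 | 36, so subgroups of order 12 are possible by Lagrange.
The subgroups of order 12 are: {e, r^3, r^6, r^9, r^12, r^15, rs, r^4s, r^7s, r^10s, r^13s, r^16s}; {e, r^3, r^6, r^9, r^12, r^15, r^2s, r^5s, r^8s, r^11s, r^14s, r^17s}; {e, r^3, r^6, r^9, r^12, r^15, s, r^3s, r^6s, r^9s, r^12s, r^15s}.
So G has 3 subgroups of order 12.

3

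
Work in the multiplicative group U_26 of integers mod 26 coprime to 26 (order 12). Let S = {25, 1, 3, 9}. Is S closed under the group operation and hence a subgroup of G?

No

Closure fails: 3 · 25 = 23 ∉ S. So S is not a subgroup.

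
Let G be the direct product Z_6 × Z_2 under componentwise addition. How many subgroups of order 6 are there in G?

|G| = 12 and 6 | 12, so subgroups of order 6 are possible by Lagrange.
The subgroups of order 6 are: {(0,0), (0,1), (2,0), (2,1), (4,0), (4,1)}; {(0,0), (1,0), (2,0), (3,0), (4,0), (5,0)}; {(0,0), (1,1), (2,0), (3,1), (4,0), (5,1)}.
So G has 3 subgroups of order 6.

3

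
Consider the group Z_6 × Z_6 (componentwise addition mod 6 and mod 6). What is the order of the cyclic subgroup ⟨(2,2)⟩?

The order of (2,2) in Z_6 × Z_6 is lcm(ord(2) in Z_6, ord(2) in Z_6).
ord(2) = 3 and ord(2) = 3, so |⟨(2,2)⟩| = lcm(3, 3) = 3.

3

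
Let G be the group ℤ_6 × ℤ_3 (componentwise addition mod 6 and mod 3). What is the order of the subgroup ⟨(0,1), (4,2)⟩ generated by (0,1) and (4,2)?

|⟨(0,1)⟩| = 3 and |⟨(4,2)⟩| = 3, so |H| is a multiple of lcm(3, 3) = 3 and divides |G| = 18.
Closing under the operation: H = {(0,0), (0,1), (0,2), (2,0), (2,1), (2,2), (4,0), (4,1), (4,2)}, so |H| = 9.

9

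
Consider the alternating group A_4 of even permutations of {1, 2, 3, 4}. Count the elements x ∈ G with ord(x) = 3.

The elements of order 3 are: (2 3 4), (2 4 3), (1 2 3), (1 2 4), (1 3 2), (1 3 4), (1 4 2), (1 4 3).
That's 8.

8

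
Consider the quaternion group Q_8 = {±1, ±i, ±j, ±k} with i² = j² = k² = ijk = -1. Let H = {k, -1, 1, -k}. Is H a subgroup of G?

|H| = 4 divides |G| = 8, consistent with Lagrange.
H contains the identity, every element's inverse is in H, and H is closed under ·: it is a subgroup.
In fact H = ⟨-k⟩.

Yes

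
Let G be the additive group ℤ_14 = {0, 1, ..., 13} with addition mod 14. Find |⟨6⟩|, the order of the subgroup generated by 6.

In ℤ_14, the order of an element a is n/gcd(a, n).
gcd(6, 14) = 2, so |⟨6⟩| = 14/2 = 7.

7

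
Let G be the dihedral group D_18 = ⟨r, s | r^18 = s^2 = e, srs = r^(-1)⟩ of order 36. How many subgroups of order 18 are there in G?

3

|G| = 36 and 18 | 36, so subgroups of order 18 are possible by Lagrange.
The subgroups of order 18 are: {e, r, r^2, r^3, r^4, r^5, r^6, r^7, r^8, r^9, r^10, r^11, r^12, r^13, r^14, r^15, r^16, r^17}; {e, r^2, r^4, r^6, r^8, r^10, r^12, r^14, r^16, s, r^2s, r^4s, r^6s, r^8s, r^10s, r^12s, r^14s, r^16s}; {e, r^2, r^4, r^6, r^8, r^10, r^12, r^14, r^16, rs, r^3s, r^5s, r^7s, r^9s, r^11s, r^13s, r^15s, r^17s}.
So G has 3 subgroups of order 18.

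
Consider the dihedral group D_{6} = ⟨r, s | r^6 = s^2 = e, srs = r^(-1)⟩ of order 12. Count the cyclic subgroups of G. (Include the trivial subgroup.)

10

A cyclic subgroup of order d is generated by each of its φ(d) elements of order d, so the cyclic subgroups of order d number (#elements of order d)/φ(d).
Cyclic subgroups by order — order 1: 1; order 2: 7; order 3: 1; order 6: 1.
Total: 10.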